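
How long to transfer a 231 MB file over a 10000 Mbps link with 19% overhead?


Effective throughput = 10000 * (1 - 19/100) = 8100.0 Mbps
File size in Mb = 231 * 8 = 1848 Mb
Time = 1848 / 8100.0
Time = 0.2281 seconds


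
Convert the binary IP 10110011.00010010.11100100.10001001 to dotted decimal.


10110011 = 179
00010010 = 18
11100100 = 228
10001001 = 137
IP: 179.18.228.137


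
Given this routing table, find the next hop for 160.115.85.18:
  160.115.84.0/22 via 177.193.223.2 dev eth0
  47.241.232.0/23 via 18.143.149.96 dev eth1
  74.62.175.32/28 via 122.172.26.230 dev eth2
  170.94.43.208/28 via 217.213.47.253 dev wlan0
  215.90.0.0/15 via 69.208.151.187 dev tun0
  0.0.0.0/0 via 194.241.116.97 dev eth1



Longest prefix match for 160.115.85.18:
  /22 160.115.84.0: MATCH
  /23 47.241.232.0: no
  /28 74.62.175.32: no
  /28 170.94.43.208: no
  /15 215.90.0.0: no
  /0 0.0.0.0: MATCH
Selected: next-hop 177.193.223.2 via eth0 (matched /22)


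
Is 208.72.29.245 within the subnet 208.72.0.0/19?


Subnet network: 208.72.0.0
Test IP AND mask: 208.72.0.0
Yes, 208.72.29.245 is in 208.72.0.0/19


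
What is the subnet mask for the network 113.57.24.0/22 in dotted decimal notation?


/22 means 22 network bits, 10 host bits
Binary: 11111111111111111111110000000000
Mask: 255.255.252.0


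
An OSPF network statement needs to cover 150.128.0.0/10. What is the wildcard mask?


Subnet mask: 255.192.0.0
Wildcard = 255.255.255.255 - subnet mask
255 - 255 = 0
255 - 192 = 63
255 - 0 = 255
255 - 0 = 255
Wildcard: 0.63.255.255


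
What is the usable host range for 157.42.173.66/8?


Network: 157.0.0.0
Broadcast: 157.255.255.255
First usable = network + 1
Last usable = broadcast - 1
Range: 157.0.0.1 to 157.255.255.254


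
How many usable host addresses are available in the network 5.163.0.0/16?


Host bits = 32 - 16 = 16
Total addresses = 2^16 = 65536
Usable = total - 2 (network and broadcast)
Usable hosts: 65534


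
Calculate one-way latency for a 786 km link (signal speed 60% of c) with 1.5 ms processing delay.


Speed = 0.6 * 3e5 km/s = 180000 km/s
Propagation delay = 786 / 180000 = 0.0044 s = 4.3667 ms
Processing delay = 1.5 ms
Total one-way latency = 5.8667 ms


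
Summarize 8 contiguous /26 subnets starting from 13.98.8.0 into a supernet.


Original prefix: /26
Number of subnets: 8 = 2^3
New prefix = 26 - 3 = 23
Supernet: 13.98.8.0/23


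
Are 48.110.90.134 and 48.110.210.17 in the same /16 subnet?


Mask: 255.255.0.0
48.110.90.134 AND mask = 48.110.0.0
48.110.210.17 AND mask = 48.110.0.0
Yes, same subnet (48.110.0.0)


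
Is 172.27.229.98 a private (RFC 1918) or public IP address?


RFC 1918 private ranges:
  10.0.0.0/8 (10.0.0.0 - 10.255.255.255)
  172.16.0.0/12 (172.16.0.0 - 172.31.255.255)
  192.168.0.0/16 (192.168.0.0 - 192.168.255.255)
Private (in 172.16.0.0/12)


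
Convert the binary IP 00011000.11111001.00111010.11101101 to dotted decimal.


00011000 = 24
11111001 = 249
00111010 = 58
11101101 = 237
IP: 24.249.58.237


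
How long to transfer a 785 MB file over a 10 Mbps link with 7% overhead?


Effective throughput = 10 * (1 - 7/100) = 9.3 Mbps
File size in Mb = 785 * 8 = 6280 Mb
Time = 6280 / 9.3
Time = 675.2688 seconds


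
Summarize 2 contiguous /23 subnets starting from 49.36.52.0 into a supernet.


Original prefix: /23
Number of subnets: 2 = 2^1
New prefix = 23 - 1 = 22
Supernet: 49.36.52.0/22


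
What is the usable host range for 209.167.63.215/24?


Network: 209.167.63.0
Broadcast: 209.167.63.255
First usable = network + 1
Last usable = broadcast - 1
Range: 209.167.63.1 to 209.167.63.254


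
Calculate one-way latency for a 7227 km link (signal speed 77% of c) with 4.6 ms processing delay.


Speed = 0.77 * 3e5 km/s = 231000 km/s
Propagation delay = 7227 / 231000 = 0.0313 s = 31.2857 ms
Processing delay = 4.6 ms
Total one-way latency = 35.8857 ms


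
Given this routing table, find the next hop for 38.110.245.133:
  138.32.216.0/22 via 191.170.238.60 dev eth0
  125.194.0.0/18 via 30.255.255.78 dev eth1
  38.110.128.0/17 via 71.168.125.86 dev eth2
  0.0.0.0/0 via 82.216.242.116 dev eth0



Longest prefix match for 38.110.245.133:
  /22 138.32.216.0: no
  /18 125.194.0.0: no
  /17 38.110.128.0: MATCH
  /0 0.0.0.0: MATCH
Selected: next-hop 71.168.125.86 via eth2 (matched /17)


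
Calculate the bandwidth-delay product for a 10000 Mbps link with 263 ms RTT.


BDP = bandwidth * RTT
= 10000 Mbps * 263 ms
= 10000 * 1e6 * 263 / 1000 bits
= 2630000000 bits
= 328750000 bytes
= 321044.9219 KB
BDP = 2630000000 bits (328750000 bytes)


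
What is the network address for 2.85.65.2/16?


IP:   00000010.01010101.01000001.00000010
Mask: 11111111.11111111.00000000.00000000
AND operation:
Net:  00000010.01010101.00000000.00000000
Network: 2.85.0.0/16


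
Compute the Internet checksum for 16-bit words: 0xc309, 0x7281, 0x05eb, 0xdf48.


Sum all words (with carry folding):
+ 0xc309 = 0xc309
+ 0x7281 = 0x358b
+ 0x05eb = 0x3b76
+ 0xdf48 = 0x1abf
One's complement: ~0x1abf
Checksum = 0xe540


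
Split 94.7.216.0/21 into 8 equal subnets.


New prefix = 21 + 3 = 24
Each subnet has 256 addresses
  94.7.216.0/24
  94.7.217.0/24
  94.7.218.0/24
  94.7.219.0/24
  94.7.220.0/24
  94.7.221.0/24
  94.7.222.0/24
  94.7.223.0/24
Subnets: 94.7.216.0/24, 94.7.217.0/24, 94.7.218.0/24, 94.7.219.0/24, 94.7.220.0/24, 94.7.221.0/24, 94.7.222.0/24, 94.7.223.0/24


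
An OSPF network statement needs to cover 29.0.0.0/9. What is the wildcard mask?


Subnet mask: 255.128.0.0
Wildcard = 255.255.255.255 - subnet mask
255 - 255 = 0
255 - 128 = 127
255 - 0 = 255
255 - 0 = 255
Wildcard: 0.127.255.255


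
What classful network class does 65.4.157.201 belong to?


First octet: 65
Binary: 01000001
0xxxxxxx -> Class A (1-126)
Class A, default mask 255.0.0.0 (/8)


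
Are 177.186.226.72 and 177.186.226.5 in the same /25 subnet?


Mask: 255.255.255.128
177.186.226.72 AND mask = 177.186.226.0
177.186.226.5 AND mask = 177.186.226.0
Yes, same subnet (177.186.226.0)


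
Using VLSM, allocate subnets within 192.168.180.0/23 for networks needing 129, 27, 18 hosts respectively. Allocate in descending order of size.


129 hosts -> /24 (254 usable): 192.168.180.0/24
27 hosts -> /27 (30 usable): 192.168.181.0/27
18 hosts -> /27 (30 usable): 192.168.181.32/27
Allocation: 192.168.180.0/24 (129 hosts, 254 usable); 192.168.181.0/27 (27 hosts, 30 usable); 192.168.181.32/27 (18 hosts, 30 usable)


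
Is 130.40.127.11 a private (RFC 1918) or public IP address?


RFC 1918 private ranges:
  10.0.0.0/8 (10.0.0.0 - 10.255.255.255)
  172.16.0.0/12 (172.16.0.0 - 172.31.255.255)
  192.168.0.0/16 (192.168.0.0 - 192.168.255.255)
Public (not in any RFC 1918 range)


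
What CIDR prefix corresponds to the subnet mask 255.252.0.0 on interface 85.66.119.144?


Binary: 11111111.11111100.00000000.00000000
Count leading 1s
Prefix: /14


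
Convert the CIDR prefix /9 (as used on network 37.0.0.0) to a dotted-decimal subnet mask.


/9 means 9 network bits, 23 host bits
Binary: 11111111100000000000000000000000
Mask: 255.128.0.0


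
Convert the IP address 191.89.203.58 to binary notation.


191 = 10111111
89 = 01011001
203 = 11001011
58 = 00111010
Binary: 10111111.01011001.11001011.00111010


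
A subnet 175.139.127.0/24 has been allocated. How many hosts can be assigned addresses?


Host bits = 32 - 24 = 8
Total addresses = 2^8 = 256
Usable = total - 2 (network and broadcast)
Usable hosts: 254


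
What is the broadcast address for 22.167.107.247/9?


Network: 22.128.0.0/9
Host bits = 23
Set all host bits to 1:
Broadcast: 22.255.255.255


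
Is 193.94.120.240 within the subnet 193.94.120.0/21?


Subnet network: 193.94.120.0
Test IP AND mask: 193.94.120.0
Yes, 193.94.120.240 is in 193.94.120.0/21


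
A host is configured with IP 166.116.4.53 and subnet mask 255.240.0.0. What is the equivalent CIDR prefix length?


Binary: 11111111.11110000.00000000.00000000
Count leading 1s
Prefix: /12


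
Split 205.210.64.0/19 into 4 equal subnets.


New prefix = 19 + 2 = 21
Each subnet has 2048 addresses
  205.210.64.0/21
  205.210.72.0/21
  205.210.80.0/21
  205.210.88.0/21
Subnets: 205.210.64.0/21, 205.210.72.0/21, 205.210.80.0/21, 205.210.88.0/21


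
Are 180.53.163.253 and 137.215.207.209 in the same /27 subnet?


Mask: 255.255.255.224
180.53.163.253 AND mask = 180.53.163.224
137.215.207.209 AND mask = 137.215.207.192
No, different subnets (180.53.163.224 vs 137.215.207.192)


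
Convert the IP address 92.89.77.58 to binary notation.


92 = 01011100
89 = 01011001
77 = 01001101
58 = 00111010
Binary: 01011100.01011001.01001101.00111010


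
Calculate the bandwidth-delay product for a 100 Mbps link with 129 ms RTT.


BDP = bandwidth * RTT
= 100 Mbps * 129 ms
= 100 * 1e6 * 129 / 1000 bits
= 12900000 bits
= 1612500 bytes
= 1574.707 KB
BDP = 12900000 bits (1612500 bytes)


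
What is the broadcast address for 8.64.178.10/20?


Network: 8.64.176.0/20
Host bits = 12
Set all host bits to 1:
Broadcast: 8.64.191.255


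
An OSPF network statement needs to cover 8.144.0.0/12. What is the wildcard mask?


Subnet mask: 255.240.0.0
Wildcard = 255.255.255.255 - subnet mask
255 - 255 = 0
255 - 240 = 15
255 - 0 = 255
255 - 0 = 255
Wildcard: 0.15.255.255


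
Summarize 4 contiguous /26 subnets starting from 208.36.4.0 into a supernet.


Original prefix: /26
Number of subnets: 4 = 2^2
New prefix = 26 - 2 = 24
Supernet: 208.36.4.0/24


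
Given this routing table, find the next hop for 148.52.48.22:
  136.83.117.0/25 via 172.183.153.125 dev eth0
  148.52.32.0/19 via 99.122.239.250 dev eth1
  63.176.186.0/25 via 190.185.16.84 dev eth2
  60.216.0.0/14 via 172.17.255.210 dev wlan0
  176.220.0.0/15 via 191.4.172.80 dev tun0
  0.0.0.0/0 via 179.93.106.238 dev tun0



Longest prefix match for 148.52.48.22:
  /25 136.83.117.0: no
  /19 148.52.32.0: MATCH
  /25 63.176.186.0: no
  /14 60.216.0.0: no
  /15 176.220.0.0: no
  /0 0.0.0.0: MATCH
Selected: next-hop 99.122.239.250 via eth1 (matched /19)


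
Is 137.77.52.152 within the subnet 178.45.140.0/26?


Subnet network: 178.45.140.0
Test IP AND mask: 137.77.52.128
No, 137.77.52.152 is not in 178.45.140.0/26


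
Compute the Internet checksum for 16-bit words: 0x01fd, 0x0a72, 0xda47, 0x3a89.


Sum all words (with carry folding):
+ 0x01fd = 0x01fd
+ 0x0a72 = 0x0c6f
+ 0xda47 = 0xe6b6
+ 0x3a89 = 0x2140
One's complement: ~0x2140
Checksum = 0xdebf


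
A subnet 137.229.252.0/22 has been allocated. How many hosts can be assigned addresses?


Host bits = 32 - 22 = 10
Total addresses = 2^10 = 1024
Usable = total - 2 (network and broadcast)
Usable hosts: 1022


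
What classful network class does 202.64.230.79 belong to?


First octet: 202
Binary: 11001010
110xxxxx -> Class C (192-223)
Class C, default mask 255.255.255.0 (/24)


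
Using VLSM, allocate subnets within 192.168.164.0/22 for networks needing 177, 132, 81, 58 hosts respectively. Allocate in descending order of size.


177 hosts -> /24 (254 usable): 192.168.164.0/24
132 hosts -> /24 (254 usable): 192.168.165.0/24
81 hosts -> /25 (126 usable): 192.168.166.0/25
58 hosts -> /26 (62 usable): 192.168.166.128/26
Allocation: 192.168.164.0/24 (177 hosts, 254 usable); 192.168.165.0/24 (132 hosts, 254 usable); 192.168.166.0/25 (81 hosts, 126 usable); 192.168.166.128/26 (58 hosts, 62 usable)


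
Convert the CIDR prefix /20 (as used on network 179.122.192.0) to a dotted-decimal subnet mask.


/20 means 20 network bits, 12 host bits
Binary: 11111111111111111111000000000000
Mask: 255.255.240.0


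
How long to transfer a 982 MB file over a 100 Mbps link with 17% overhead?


Effective throughput = 100 * (1 - 17/100) = 83 Mbps
File size in Mb = 982 * 8 = 7856 Mb
Time = 7856 / 83
Time = 94.6506 seconds


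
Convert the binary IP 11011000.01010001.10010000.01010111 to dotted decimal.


11011000 = 216
01010001 = 81
10010000 = 144
01010111 = 87
IP: 216.81.144.87


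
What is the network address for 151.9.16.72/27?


IP:   10010111.00001001.00010000.01001000
Mask: 11111111.11111111.11111111.11100000
AND operation:
Net:  10010111.00001001.00010000.01000000
Network: 151.9.16.64/27


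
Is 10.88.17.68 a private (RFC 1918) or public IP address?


RFC 1918 private ranges:
  10.0.0.0/8 (10.0.0.0 - 10.255.255.255)
  172.16.0.0/12 (172.16.0.0 - 172.31.255.255)
  192.168.0.0/16 (192.168.0.0 - 192.168.255.255)
Private (in 10.0.0.0/8)


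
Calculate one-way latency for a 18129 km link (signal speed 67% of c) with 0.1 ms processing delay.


Speed = 0.67 * 3e5 km/s = 201000 km/s
Propagation delay = 18129 / 201000 = 0.0902 s = 90.194 ms
Processing delay = 0.1 ms
Total one-way latency = 90.294 ms


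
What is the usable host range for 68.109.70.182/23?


Network: 68.109.70.0
Broadcast: 68.109.71.255
First usable = network + 1
Last usable = broadcast - 1
Range: 68.109.70.1 to 68.109.71.254


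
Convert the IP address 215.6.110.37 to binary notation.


215 = 11010111
6 = 00000110
110 = 01101110
37 = 00100101
Binary: 11010111.00000110.01101110.00100101


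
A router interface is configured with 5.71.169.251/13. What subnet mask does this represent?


/13 means 13 network bits, 19 host bits
Binary: 11111111111110000000000000000000
Mask: 255.248.0.0


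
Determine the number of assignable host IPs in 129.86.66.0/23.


Host bits = 32 - 23 = 9
Total addresses = 2^9 = 512
Usable = total - 2 (network and broadcast)
Usable hosts: 510


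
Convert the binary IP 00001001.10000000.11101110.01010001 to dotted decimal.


00001001 = 9
10000000 = 128
11101110 = 238
01010001 = 81
IP: 9.128.238.81


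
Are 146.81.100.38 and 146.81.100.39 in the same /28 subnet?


Mask: 255.255.255.240
146.81.100.38 AND mask = 146.81.100.32
146.81.100.39 AND mask = 146.81.100.32
Yes, same subnet (146.81.100.32)


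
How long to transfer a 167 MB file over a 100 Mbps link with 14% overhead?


Effective throughput = 100 * (1 - 14/100) = 86 Mbps
File size in Mb = 167 * 8 = 1336 Mb
Time = 1336 / 86
Time = 15.5349 seconds


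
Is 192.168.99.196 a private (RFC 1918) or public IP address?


RFC 1918 private ranges:
  10.0.0.0/8 (10.0.0.0 - 10.255.255.255)
  172.16.0.0/12 (172.16.0.0 - 172.31.255.255)
  192.168.0.0/16 (192.168.0.0 - 192.168.255.255)
Private (in 192.168.0.0/16)


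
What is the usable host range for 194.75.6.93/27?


Network: 194.75.6.64
Broadcast: 194.75.6.95
First usable = network + 1
Last usable = broadcast - 1
Range: 194.75.6.65 to 194.75.6.94


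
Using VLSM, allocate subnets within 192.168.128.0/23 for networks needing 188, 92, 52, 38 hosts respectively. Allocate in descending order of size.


188 hosts -> /24 (254 usable): 192.168.128.0/24
92 hosts -> /25 (126 usable): 192.168.129.0/25
52 hosts -> /26 (62 usable): 192.168.129.128/26
38 hosts -> /26 (62 usable): 192.168.129.192/26
Allocation: 192.168.128.0/24 (188 hosts, 254 usable); 192.168.129.0/25 (92 hosts, 126 usable); 192.168.129.128/26 (52 hosts, 62 usable); 192.168.129.192/26 (38 hosts, 62 usable)


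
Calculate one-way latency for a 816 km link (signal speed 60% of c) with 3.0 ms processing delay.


Speed = 0.6 * 3e5 km/s = 180000 km/s
Propagation delay = 816 / 180000 = 0.0045 s = 4.5333 ms
Processing delay = 3.0 ms
Total one-way latency = 7.5333 ms


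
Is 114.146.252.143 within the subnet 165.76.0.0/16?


Subnet network: 165.76.0.0
Test IP AND mask: 114.146.0.0
No, 114.146.252.143 is not in 165.76.0.0/16


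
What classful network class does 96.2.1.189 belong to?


First octet: 96
Binary: 01100000
0xxxxxxx -> Class A (1-126)
Class A, default mask 255.0.0.0 (/8)


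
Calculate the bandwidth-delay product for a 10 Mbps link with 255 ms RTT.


BDP = bandwidth * RTT
= 10 Mbps * 255 ms
= 10 * 1e6 * 255 / 1000 bits
= 2550000 bits
= 318750 bytes
= 311.2793 KB
BDP = 2550000 bits (318750 bytes)


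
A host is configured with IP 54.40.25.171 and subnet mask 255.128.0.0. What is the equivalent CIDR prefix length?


Binary: 11111111.10000000.00000000.00000000
Count leading 1s
Prefix: /9


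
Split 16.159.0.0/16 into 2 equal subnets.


New prefix = 16 + 1 = 17
Each subnet has 32768 addresses
  16.159.0.0/17
  16.159.128.0/17
Subnets: 16.159.0.0/17, 16.159.128.0/17


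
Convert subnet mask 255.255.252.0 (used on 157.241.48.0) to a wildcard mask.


Subnet mask: 255.255.252.0
Wildcard = 255.255.255.255 - subnet mask
255 - 255 = 0
255 - 255 = 0
255 - 252 = 3
255 - 0 = 255
Wildcard: 0.0.3.255


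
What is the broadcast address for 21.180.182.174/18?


Network: 21.180.128.0/18
Host bits = 14
Set all host bits to 1:
Broadcast: 21.180.191.255


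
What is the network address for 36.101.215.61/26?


IP:   00100100.01100101.11010111.00111101
Mask: 11111111.11111111.11111111.11000000
AND operation:
Net:  00100100.01100101.11010111.00000000
Network: 36.101.215.0/26


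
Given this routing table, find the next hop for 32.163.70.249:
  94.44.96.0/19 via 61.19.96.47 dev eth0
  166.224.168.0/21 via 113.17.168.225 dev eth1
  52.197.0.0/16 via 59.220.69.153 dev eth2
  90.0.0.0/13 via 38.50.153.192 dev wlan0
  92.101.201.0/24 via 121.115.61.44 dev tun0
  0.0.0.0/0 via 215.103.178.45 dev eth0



Longest prefix match for 32.163.70.249:
  /19 94.44.96.0: no
  /21 166.224.168.0: no
  /16 52.197.0.0: no
  /13 90.0.0.0: no
  /24 92.101.201.0: no
  /0 0.0.0.0: MATCH
Selected: next-hop 215.103.178.45 via eth0 (matched /0)


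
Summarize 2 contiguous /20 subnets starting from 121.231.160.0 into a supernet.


Original prefix: /20
Number of subnets: 2 = 2^1
New prefix = 20 - 1 = 19
Supernet: 121.231.160.0/19


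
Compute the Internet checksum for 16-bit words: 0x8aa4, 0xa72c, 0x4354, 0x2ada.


Sum all words (with carry folding):
+ 0x8aa4 = 0x8aa4
+ 0xa72c = 0x31d1
+ 0x4354 = 0x7525
+ 0x2ada = 0x9fff
One's complement: ~0x9fff
Checksum = 0x6000


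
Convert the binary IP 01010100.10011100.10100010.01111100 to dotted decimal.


01010100 = 84
10011100 = 156
10100010 = 162
01111100 = 124
IP: 84.156.162.124


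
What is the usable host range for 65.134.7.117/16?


Network: 65.134.0.0
Broadcast: 65.134.255.255
First usable = network + 1
Last usable = broadcast - 1
Range: 65.134.0.1 to 65.134.255.254


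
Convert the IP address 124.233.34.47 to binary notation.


124 = 01111100
233 = 11101001
34 = 00100010
47 = 00101111
Binary: 01111100.11101001.00100010.00101111


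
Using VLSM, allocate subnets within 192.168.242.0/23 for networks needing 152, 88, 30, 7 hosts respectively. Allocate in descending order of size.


152 hosts -> /24 (254 usable): 192.168.242.0/24
88 hosts -> /25 (126 usable): 192.168.243.0/25
30 hosts -> /27 (30 usable): 192.168.243.128/27
7 hosts -> /28 (14 usable): 192.168.243.160/28
Allocation: 192.168.242.0/24 (152 hosts, 254 usable); 192.168.243.0/25 (88 hosts, 126 usable); 192.168.243.128/27 (30 hosts, 30 usable); 192.168.243.160/28 (7 hosts, 14 usable)


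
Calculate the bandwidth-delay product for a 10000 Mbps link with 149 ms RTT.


BDP = bandwidth * RTT
= 10000 Mbps * 149 ms
= 10000 * 1e6 * 149 / 1000 bits
= 1490000000 bits
= 186250000 bytes
= 181884.7656 KB
BDP = 1490000000 bits (186250000 bytes)


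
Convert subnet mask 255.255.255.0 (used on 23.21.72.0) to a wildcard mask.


Subnet mask: 255.255.255.0
Wildcard = 255.255.255.255 - subnet mask
255 - 255 = 0
255 - 255 = 0
255 - 255 = 0
255 - 0 = 255
Wildcard: 0.0.0.255


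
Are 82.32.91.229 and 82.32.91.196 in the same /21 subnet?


Mask: 255.255.248.0
82.32.91.229 AND mask = 82.32.88.0
82.32.91.196 AND mask = 82.32.88.0
Yes, same subnet (82.32.88.0)


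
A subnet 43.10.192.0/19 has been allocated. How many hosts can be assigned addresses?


Host bits = 32 - 19 = 13
Total addresses = 2^13 = 8192
Usable = total - 2 (network and broadcast)
Usable hosts: 8190


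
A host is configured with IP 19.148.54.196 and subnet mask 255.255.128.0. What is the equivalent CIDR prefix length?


Binary: 11111111.11111111.10000000.00000000
Count leading 1s
Prefix: /17


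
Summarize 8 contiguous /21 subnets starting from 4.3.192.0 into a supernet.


Original prefix: /21
Number of subnets: 8 = 2^3
New prefix = 21 - 3 = 18
Supernet: 4.3.192.0/18


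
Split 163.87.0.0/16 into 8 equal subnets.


New prefix = 16 + 3 = 19
Each subnet has 8192 addresses
  163.87.0.0/19
  163.87.32.0/19
  163.87.64.0/19
  163.87.96.0/19
  163.87.128.0/19
  163.87.160.0/19
  163.87.192.0/19
  163.87.224.0/19
Subnets: 163.87.0.0/19, 163.87.32.0/19, 163.87.64.0/19, 163.87.96.0/19, 163.87.128.0/19, 163.87.160.0/19, 163.87.192.0/19, 163.87.224.0/19


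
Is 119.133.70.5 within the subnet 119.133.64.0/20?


Subnet network: 119.133.64.0
Test IP AND mask: 119.133.64.0
Yes, 119.133.70.5 is in 119.133.64.0/20


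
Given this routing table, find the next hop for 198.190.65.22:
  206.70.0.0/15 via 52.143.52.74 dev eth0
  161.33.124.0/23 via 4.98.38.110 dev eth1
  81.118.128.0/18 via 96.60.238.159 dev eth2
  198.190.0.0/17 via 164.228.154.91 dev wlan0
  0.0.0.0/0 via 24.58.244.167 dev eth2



Longest prefix match for 198.190.65.22:
  /15 206.70.0.0: no
  /23 161.33.124.0: no
  /18 81.118.128.0: no
  /17 198.190.0.0: MATCH
  /0 0.0.0.0: MATCH
Selected: next-hop 164.228.154.91 via wlan0 (matched /17)


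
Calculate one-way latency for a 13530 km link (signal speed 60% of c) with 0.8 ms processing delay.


Speed = 0.6 * 3e5 km/s = 180000 km/s
Propagation delay = 13530 / 180000 = 0.0752 s = 75.1667 ms
Processing delay = 0.8 ms
Total one-way latency = 75.9667 ms


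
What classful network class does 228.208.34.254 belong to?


First octet: 228
Binary: 11100100
1110xxxx -> Class D (224-239)
Class D (multicast), default mask N/A


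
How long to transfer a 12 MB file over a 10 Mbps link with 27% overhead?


Effective throughput = 10 * (1 - 27/100) = 7.3 Mbps
File size in Mb = 12 * 8 = 96 Mb
Time = 96 / 7.3
Time = 13.1507 seconds


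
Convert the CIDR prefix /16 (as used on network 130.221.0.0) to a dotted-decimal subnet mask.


/16 means 16 network bits, 16 host bits
Binary: 11111111111111110000000000000000
Mask: 255.255.0.0


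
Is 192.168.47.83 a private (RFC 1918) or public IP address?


RFC 1918 private ranges:
  10.0.0.0/8 (10.0.0.0 - 10.255.255.255)
  172.16.0.0/12 (172.16.0.0 - 172.31.255.255)
  192.168.0.0/16 (192.168.0.0 - 192.168.255.255)
Private (in 192.168.0.0/16)


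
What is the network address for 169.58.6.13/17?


IP:   10101001.00111010.00000110.00001101
Mask: 11111111.11111111.10000000.00000000
AND operation:
Net:  10101001.00111010.00000000.00000000
Network: 169.58.0.0/17


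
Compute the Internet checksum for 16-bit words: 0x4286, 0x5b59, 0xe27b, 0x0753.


Sum all words (with carry folding):
+ 0x4286 = 0x4286
+ 0x5b59 = 0x9ddf
+ 0xe27b = 0x805b
+ 0x0753 = 0x87ae
One's complement: ~0x87ae
Checksum = 0x7851


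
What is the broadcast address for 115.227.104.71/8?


Network: 115.0.0.0/8
Host bits = 24
Set all host bits to 1:
Broadcast: 115.255.255.255


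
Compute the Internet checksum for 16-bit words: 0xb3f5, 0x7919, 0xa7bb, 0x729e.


Sum all words (with carry folding):
+ 0xb3f5 = 0xb3f5
+ 0x7919 = 0x2d0f
+ 0xa7bb = 0xd4ca
+ 0x729e = 0x4769
One's complement: ~0x4769
Checksum = 0xb896


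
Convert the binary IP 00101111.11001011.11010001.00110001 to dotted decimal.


00101111 = 47
11001011 = 203
11010001 = 209
00110001 = 49
IP: 47.203.209.49


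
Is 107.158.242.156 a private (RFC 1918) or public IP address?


RFC 1918 private ranges:
  10.0.0.0/8 (10.0.0.0 - 10.255.255.255)
  172.16.0.0/12 (172.16.0.0 - 172.31.255.255)
  192.168.0.0/16 (192.168.0.0 - 192.168.255.255)
Public (not in any RFC 1918 range)


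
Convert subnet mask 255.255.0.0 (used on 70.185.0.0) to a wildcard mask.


Subnet mask: 255.255.0.0
Wildcard = 255.255.255.255 - subnet mask
255 - 255 = 0
255 - 255 = 0
255 - 0 = 255
255 - 0 = 255
Wildcard: 0.0.255.255


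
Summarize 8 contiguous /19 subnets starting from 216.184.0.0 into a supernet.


Original prefix: /19
Number of subnets: 8 = 2^3
New prefix = 19 - 3 = 16
Supernet: 216.184.0.0/16


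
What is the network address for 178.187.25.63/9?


IP:   10110010.10111011.00011001.00111111
Mask: 11111111.10000000.00000000.00000000
AND operation:
Net:  10110010.10000000.00000000.00000000
Network: 178.128.0.0/9


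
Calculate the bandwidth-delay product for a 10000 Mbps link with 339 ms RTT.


BDP = bandwidth * RTT
= 10000 Mbps * 339 ms
= 10000 * 1e6 * 339 / 1000 bits
= 3390000000 bits
= 423750000 bytes
= 413818.3594 KB
BDP = 3390000000 bits (423750000 bytes)


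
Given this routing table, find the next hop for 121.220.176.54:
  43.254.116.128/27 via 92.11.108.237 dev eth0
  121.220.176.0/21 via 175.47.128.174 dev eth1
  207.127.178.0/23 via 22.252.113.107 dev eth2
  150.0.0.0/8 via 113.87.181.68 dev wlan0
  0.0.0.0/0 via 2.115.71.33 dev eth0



Longest prefix match for 121.220.176.54:
  /27 43.254.116.128: no
  /21 121.220.176.0: MATCH
  /23 207.127.178.0: no
  /8 150.0.0.0: no
  /0 0.0.0.0: MATCH
Selected: next-hop 175.47.128.174 via eth1 (matched /21)


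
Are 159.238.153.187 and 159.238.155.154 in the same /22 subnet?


Mask: 255.255.252.0
159.238.153.187 AND mask = 159.238.152.0
159.238.155.154 AND mask = 159.238.152.0
Yes, same subnet (159.238.152.0)


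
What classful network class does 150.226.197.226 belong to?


First octet: 150
Binary: 10010110
10xxxxxx -> Class B (128-191)
Class B, default mask 255.255.0.0 (/16)


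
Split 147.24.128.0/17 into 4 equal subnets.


New prefix = 17 + 2 = 19
Each subnet has 8192 addresses
  147.24.128.0/19
  147.24.160.0/19
  147.24.192.0/19
  147.24.224.0/19
Subnets: 147.24.128.0/19, 147.24.160.0/19, 147.24.192.0/19, 147.24.224.0/19


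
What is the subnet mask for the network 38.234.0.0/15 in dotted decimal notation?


/15 means 15 network bits, 17 host bits
Binary: 11111111111111100000000000000000
Mask: 255.254.0.0


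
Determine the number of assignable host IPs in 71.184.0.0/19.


Host bits = 32 - 19 = 13
Total addresses = 2^13 = 8192
Usable = total - 2 (network and broadcast)
Usable hosts: 8190


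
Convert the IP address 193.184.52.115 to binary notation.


193 = 11000001
184 = 10111000
52 = 00110100
115 = 01110011
Binary: 11000001.10111000.00110100.01110011


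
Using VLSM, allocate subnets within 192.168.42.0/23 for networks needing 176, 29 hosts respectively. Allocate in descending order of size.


176 hosts -> /24 (254 usable): 192.168.42.0/24
29 hosts -> /27 (30 usable): 192.168.43.0/27
Allocation: 192.168.42.0/24 (176 hosts, 254 usable); 192.168.43.0/27 (29 hosts, 30 usable)


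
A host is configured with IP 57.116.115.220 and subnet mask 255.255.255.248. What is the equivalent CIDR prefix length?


Binary: 11111111.11111111.11111111.11111000
Count leading 1s
Prefix: /29


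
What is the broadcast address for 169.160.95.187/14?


Network: 169.160.0.0/14
Host bits = 18
Set all host bits to 1:
Broadcast: 169.163.255.255


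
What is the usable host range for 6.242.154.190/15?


Network: 6.242.0.0
Broadcast: 6.243.255.255
First usable = network + 1
Last usable = broadcast - 1
Range: 6.242.0.1 to 6.243.255.254


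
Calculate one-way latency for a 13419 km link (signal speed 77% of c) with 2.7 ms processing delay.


Speed = 0.77 * 3e5 km/s = 231000 km/s
Propagation delay = 13419 / 231000 = 0.0581 s = 58.0909 ms
Processing delay = 2.7 ms
Total one-way latency = 60.7909 ms


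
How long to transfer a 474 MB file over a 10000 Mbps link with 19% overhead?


Effective throughput = 10000 * (1 - 19/100) = 8100.0 Mbps
File size in Mb = 474 * 8 = 3792 Mb
Time = 3792 / 8100.0
Time = 0.4681 seconds


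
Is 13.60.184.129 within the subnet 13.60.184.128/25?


Subnet network: 13.60.184.128
Test IP AND mask: 13.60.184.128
Yes, 13.60.184.129 is in 13.60.184.128/25


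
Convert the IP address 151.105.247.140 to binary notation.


151 = 10010111
105 = 01101001
247 = 11110111
140 = 10001100
Binary: 10010111.01101001.11110111.10001100


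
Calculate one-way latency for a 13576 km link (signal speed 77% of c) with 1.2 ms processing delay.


Speed = 0.77 * 3e5 km/s = 231000 km/s
Propagation delay = 13576 / 231000 = 0.0588 s = 58.7706 ms
Processing delay = 1.2 ms
Total one-way latency = 59.9706 ms


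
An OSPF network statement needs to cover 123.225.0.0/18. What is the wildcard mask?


Subnet mask: 255.255.192.0
Wildcard = 255.255.255.255 - subnet mask
255 - 255 = 0
255 - 255 = 0
255 - 192 = 63
255 - 0 = 255
Wildcard: 0.0.63.255


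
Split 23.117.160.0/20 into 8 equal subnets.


New prefix = 20 + 3 = 23
Each subnet has 512 addresses
  23.117.160.0/23
  23.117.162.0/23
  23.117.164.0/23
  23.117.166.0/23
  23.117.168.0/23
  23.117.170.0/23
  23.117.172.0/23
  23.117.174.0/23
Subnets: 23.117.160.0/23, 23.117.162.0/23, 23.117.164.0/23, 23.117.166.0/23, 23.117.168.0/23, 23.117.170.0/23, 23.117.172.0/23, 23.117.174.0/23


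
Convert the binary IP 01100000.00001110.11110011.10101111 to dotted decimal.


01100000 = 96
00001110 = 14
11110011 = 243
10101111 = 175
IP: 96.14.243.175


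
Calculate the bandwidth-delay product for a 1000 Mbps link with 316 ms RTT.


BDP = bandwidth * RTT
= 1000 Mbps * 316 ms
= 1000 * 1e6 * 316 / 1000 bits
= 316000000 bits
= 39500000 bytes
= 38574.2188 KB
BDP = 316000000 bits (39500000 bytes)


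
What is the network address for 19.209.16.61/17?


IP:   00010011.11010001.00010000.00111101
Mask: 11111111.11111111.10000000.00000000
AND operation:
Net:  00010011.11010001.00000000.00000000
Network: 19.209.0.0/17


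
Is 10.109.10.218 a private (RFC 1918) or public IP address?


RFC 1918 private ranges:
  10.0.0.0/8 (10.0.0.0 - 10.255.255.255)
  172.16.0.0/12 (172.16.0.0 - 172.31.255.255)
  192.168.0.0/16 (192.168.0.0 - 192.168.255.255)
Private (in 10.0.0.0/8)


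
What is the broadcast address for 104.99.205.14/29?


Network: 104.99.205.8/29
Host bits = 3
Set all host bits to 1:
Broadcast: 104.99.205.15


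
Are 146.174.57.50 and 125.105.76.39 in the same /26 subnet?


Mask: 255.255.255.192
146.174.57.50 AND mask = 146.174.57.0
125.105.76.39 AND mask = 125.105.76.0
No, different subnets (146.174.57.0 vs 125.105.76.0)


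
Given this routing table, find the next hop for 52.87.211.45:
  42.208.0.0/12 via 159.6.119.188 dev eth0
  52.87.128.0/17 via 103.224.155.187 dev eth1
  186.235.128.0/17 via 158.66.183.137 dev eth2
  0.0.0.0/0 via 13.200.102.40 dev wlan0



Longest prefix match for 52.87.211.45:
  /12 42.208.0.0: no
  /17 52.87.128.0: MATCH
  /17 186.235.128.0: no
  /0 0.0.0.0: MATCH
Selected: next-hop 103.224.155.187 via eth1 (matched /17)


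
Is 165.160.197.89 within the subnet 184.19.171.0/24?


Subnet network: 184.19.171.0
Test IP AND mask: 165.160.197.0
No, 165.160.197.89 is not in 184.19.171.0/24


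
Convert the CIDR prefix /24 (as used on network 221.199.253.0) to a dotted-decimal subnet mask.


/24 means 24 network bits, 8 host bits
Binary: 11111111111111111111111100000000
Mask: 255.255.255.0


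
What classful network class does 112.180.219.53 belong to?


First octet: 112
Binary: 01110000
0xxxxxxx -> Class A (1-126)
Class A, default mask 255.0.0.0 (/8)


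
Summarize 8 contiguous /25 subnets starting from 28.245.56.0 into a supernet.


Original prefix: /25
Number of subnets: 8 = 2^3
New prefix = 25 - 3 = 22
Supernet: 28.245.56.0/22


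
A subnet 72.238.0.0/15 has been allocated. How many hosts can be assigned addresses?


Host bits = 32 - 15 = 17
Total addresses = 2^17 = 131072
Usable = total - 2 (network and broadcast)
Usable hosts: 131070


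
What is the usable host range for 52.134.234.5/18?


Network: 52.134.192.0
Broadcast: 52.134.255.255
First usable = network + 1
Last usable = broadcast - 1
Range: 52.134.192.1 to 52.134.255.254


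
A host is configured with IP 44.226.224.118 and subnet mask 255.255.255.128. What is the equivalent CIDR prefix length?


Binary: 11111111.11111111.11111111.10000000
Count leading 1s
Prefix: /25


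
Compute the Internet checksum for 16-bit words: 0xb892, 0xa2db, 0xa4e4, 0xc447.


Sum all words (with carry folding):
+ 0xb892 = 0xb892
+ 0xa2db = 0x5b6e
+ 0xa4e4 = 0x0053
+ 0xc447 = 0xc49a
One's complement: ~0xc49a
Checksum = 0x3b65


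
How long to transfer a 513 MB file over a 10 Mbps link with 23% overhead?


Effective throughput = 10 * (1 - 23/100) = 7.7 Mbps
File size in Mb = 513 * 8 = 4104 Mb
Time = 4104 / 7.7
Time = 532.987 seconds


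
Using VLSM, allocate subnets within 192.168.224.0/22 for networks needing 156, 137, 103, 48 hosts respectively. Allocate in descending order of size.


156 hosts -> /24 (254 usable): 192.168.224.0/24
137 hosts -> /24 (254 usable): 192.168.225.0/24
103 hosts -> /25 (126 usable): 192.168.226.0/25
48 hosts -> /26 (62 usable): 192.168.226.128/26
Allocation: 192.168.224.0/24 (156 hosts, 254 usable); 192.168.225.0/24 (137 hosts, 254 usable); 192.168.226.0/25 (103 hosts, 126 usable); 192.168.226.128/26 (48 hosts, 62 usable)


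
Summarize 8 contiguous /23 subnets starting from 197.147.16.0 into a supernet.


Original prefix: /23
Number of subnets: 8 = 2^3
New prefix = 23 - 3 = 20
Supernet: 197.147.16.0/20


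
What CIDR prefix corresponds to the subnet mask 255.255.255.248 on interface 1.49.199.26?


Binary: 11111111.11111111.11111111.11111000
Count leading 1s
Prefix: /29


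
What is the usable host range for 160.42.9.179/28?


Network: 160.42.9.176
Broadcast: 160.42.9.191
First usable = network + 1
Last usable = broadcast - 1
Range: 160.42.9.177 to 160.42.9.190


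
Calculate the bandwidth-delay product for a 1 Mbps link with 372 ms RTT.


BDP = bandwidth * RTT
= 1 Mbps * 372 ms
= 1 * 1e6 * 372 / 1000 bits
= 372000 bits
= 46500 bytes
= 45.4102 KB
BDP = 372000 bits (46500 bytes)


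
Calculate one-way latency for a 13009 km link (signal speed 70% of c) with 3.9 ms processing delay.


Speed = 0.7 * 3e5 km/s = 210000 km/s
Propagation delay = 13009 / 210000 = 0.0619 s = 61.9476 ms
Processing delay = 3.9 ms
Total one-way latency = 65.8476 ms


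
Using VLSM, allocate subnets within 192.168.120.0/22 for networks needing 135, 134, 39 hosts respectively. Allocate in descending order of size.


135 hosts -> /24 (254 usable): 192.168.120.0/24
134 hosts -> /24 (254 usable): 192.168.121.0/24
39 hosts -> /26 (62 usable): 192.168.122.0/26
Allocation: 192.168.120.0/24 (135 hosts, 254 usable); 192.168.121.0/24 (134 hosts, 254 usable); 192.168.122.0/26 (39 hosts, 62 usable)


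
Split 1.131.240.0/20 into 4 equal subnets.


New prefix = 20 + 2 = 22
Each subnet has 1024 addresses
  1.131.240.0/22
  1.131.244.0/22
  1.131.248.0/22
  1.131.252.0/22
Subnets: 1.131.240.0/22, 1.131.244.0/22, 1.131.248.0/22, 1.131.252.0/22


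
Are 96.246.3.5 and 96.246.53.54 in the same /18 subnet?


Mask: 255.255.192.0
96.246.3.5 AND mask = 96.246.0.0
96.246.53.54 AND mask = 96.246.0.0
Yes, same subnet (96.246.0.0)


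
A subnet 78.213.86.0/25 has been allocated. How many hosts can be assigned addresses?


Host bits = 32 - 25 = 7
Total addresses = 2^7 = 128
Usable = total - 2 (network and broadcast)
Usable hosts: 126


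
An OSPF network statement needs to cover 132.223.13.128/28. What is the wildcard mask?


Subnet mask: 255.255.255.240
Wildcard = 255.255.255.255 - subnet mask
255 - 255 = 0
255 - 255 = 0
255 - 255 = 0
255 - 240 = 15
Wildcard: 0.0.0.15


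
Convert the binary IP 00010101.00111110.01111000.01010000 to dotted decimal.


00010101 = 21
00111110 = 62
01111000 = 120
01010000 = 80
IP: 21.62.120.80


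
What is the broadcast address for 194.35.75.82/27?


Network: 194.35.75.64/27
Host bits = 5
Set all host bits to 1:
Broadcast: 194.35.75.95


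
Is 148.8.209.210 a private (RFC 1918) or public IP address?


RFC 1918 private ranges:
  10.0.0.0/8 (10.0.0.0 - 10.255.255.255)
  172.16.0.0/12 (172.16.0.0 - 172.31.255.255)
  192.168.0.0/16 (192.168.0.0 - 192.168.255.255)
Public (not in any RFC 1918 range)


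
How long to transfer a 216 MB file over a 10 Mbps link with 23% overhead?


Effective throughput = 10 * (1 - 23/100) = 7.7 Mbps
File size in Mb = 216 * 8 = 1728 Mb
Time = 1728 / 7.7
Time = 224.4156 seconds


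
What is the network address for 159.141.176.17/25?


IP:   10011111.10001101.10110000.00010001
Mask: 11111111.11111111.11111111.10000000
AND operation:
Net:  10011111.10001101.10110000.00000000
Network: 159.141.176.0/25


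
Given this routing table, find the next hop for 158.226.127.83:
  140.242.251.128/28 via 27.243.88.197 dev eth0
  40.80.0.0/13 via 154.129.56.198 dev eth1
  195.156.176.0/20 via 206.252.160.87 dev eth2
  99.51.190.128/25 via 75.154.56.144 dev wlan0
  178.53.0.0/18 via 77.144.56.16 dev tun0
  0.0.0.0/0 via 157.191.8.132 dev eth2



Longest prefix match for 158.226.127.83:
  /28 140.242.251.128: no
  /13 40.80.0.0: no
  /20 195.156.176.0: no
  /25 99.51.190.128: no
  /18 178.53.0.0: no
  /0 0.0.0.0: MATCH
Selected: next-hop 157.191.8.132 via eth2 (matched /0)


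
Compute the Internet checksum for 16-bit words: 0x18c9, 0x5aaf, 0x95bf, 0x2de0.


Sum all words (with carry folding):
+ 0x18c9 = 0x18c9
+ 0x5aaf = 0x7378
+ 0x95bf = 0x0938
+ 0x2de0 = 0x3718
One's complement: ~0x3718
Checksum = 0xc8e7


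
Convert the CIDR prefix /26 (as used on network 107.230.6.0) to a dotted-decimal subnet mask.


/26 means 26 network bits, 6 host bits
Binary: 11111111111111111111111111000000
Mask: 255.255.255.192


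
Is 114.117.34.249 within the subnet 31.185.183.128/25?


Subnet network: 31.185.183.128
Test IP AND mask: 114.117.34.128
No, 114.117.34.249 is not in 31.185.183.128/25


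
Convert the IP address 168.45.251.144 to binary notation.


168 = 10101000
45 = 00101101
251 = 11111011
144 = 10010000
Binary: 10101000.00101101.11111011.10010000


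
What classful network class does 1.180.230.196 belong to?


First octet: 1
Binary: 00000001
0xxxxxxx -> Class A (1-126)
Class A, default mask 255.0.0.0 (/8)


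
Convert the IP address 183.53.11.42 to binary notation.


183 = 10110111
53 = 00110101
11 = 00001011
42 = 00101010
Binary: 10110111.00110101.00001011.00101010


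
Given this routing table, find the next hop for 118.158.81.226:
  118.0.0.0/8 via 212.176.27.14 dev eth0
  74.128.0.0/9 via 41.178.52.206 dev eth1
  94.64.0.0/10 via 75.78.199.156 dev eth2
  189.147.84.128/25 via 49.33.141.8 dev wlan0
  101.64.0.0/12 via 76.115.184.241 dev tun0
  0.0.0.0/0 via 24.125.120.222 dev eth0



Longest prefix match for 118.158.81.226:
  /8 118.0.0.0: MATCH
  /9 74.128.0.0: no
  /10 94.64.0.0: no
  /25 189.147.84.128: no
  /12 101.64.0.0: no
  /0 0.0.0.0: MATCH
Selected: next-hop 212.176.27.14 via eth0 (matched /8)


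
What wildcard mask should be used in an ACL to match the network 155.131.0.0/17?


Subnet mask: 255.255.128.0
Wildcard = 255.255.255.255 - subnet mask
255 - 255 = 0
255 - 255 = 0
255 - 128 = 127
255 - 0 = 255
Wildcard: 0.0.127.255


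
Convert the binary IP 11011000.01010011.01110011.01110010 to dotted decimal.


11011000 = 216
01010011 = 83
01110011 = 115
01110010 = 114
IP: 216.83.115.114


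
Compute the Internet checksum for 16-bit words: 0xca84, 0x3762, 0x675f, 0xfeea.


Sum all words (with carry folding):
+ 0xca84 = 0xca84
+ 0x3762 = 0x01e7
+ 0x675f = 0x6946
+ 0xfeea = 0x6831
One's complement: ~0x6831
Checksum = 0x97ce


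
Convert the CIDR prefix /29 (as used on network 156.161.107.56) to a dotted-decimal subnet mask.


/29 means 29 network bits, 3 host bits
Binary: 11111111111111111111111111111000
Mask: 255.255.255.248


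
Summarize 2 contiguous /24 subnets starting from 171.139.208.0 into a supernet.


Original prefix: /24
Number of subnets: 2 = 2^1
New prefix = 24 - 1 = 23
Supernet: 171.139.208.0/23
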